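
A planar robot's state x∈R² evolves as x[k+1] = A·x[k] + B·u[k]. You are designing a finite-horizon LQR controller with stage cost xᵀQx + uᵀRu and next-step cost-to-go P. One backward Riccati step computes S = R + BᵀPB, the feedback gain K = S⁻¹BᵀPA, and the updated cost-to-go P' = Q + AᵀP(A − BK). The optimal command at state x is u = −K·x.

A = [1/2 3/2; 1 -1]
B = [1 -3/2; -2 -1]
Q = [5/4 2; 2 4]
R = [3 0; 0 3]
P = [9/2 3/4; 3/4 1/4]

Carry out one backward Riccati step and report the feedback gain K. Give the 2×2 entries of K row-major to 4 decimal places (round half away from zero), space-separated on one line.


0.0473 0.3077 -0.3136 -0.5385

BᵀP = [3.0000 0.2500; -7.5000 -1.3750]
S = R + BᵀPB = [3 0; 0 3] + [2.5000 -4.7500; -4.7500 12.6250] = [5.5000 -4.7500; -4.7500 15.6250]
BᵀPA = [1.7500 4.2500; -5.1250 -9.8750]
K = S⁻¹·BᵀPA = [0.0473 0.3077; -0.3136 -0.5385]
A−BK = [-0.0178 0.3846; 0.7811 -0.9231]
AᵀP(A−BK) = [0.4349 0.5769; 0.5769 1.5000]
P' = Q + AᵀP(A−BK) = [1.6849 2.5769; 2.5769 5.5000]
tr(P') = 7.1849


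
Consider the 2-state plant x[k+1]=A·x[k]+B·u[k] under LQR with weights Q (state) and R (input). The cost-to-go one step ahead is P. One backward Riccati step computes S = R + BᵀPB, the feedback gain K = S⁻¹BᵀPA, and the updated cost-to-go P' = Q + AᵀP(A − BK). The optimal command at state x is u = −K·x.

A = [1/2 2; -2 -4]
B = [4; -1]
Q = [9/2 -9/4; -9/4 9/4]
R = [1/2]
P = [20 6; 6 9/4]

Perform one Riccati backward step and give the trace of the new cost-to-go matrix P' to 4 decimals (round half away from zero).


BᵀP = [74.0000 21.7500]
S = R + BᵀPB = [1/2] + [274.2500] = [274.7500]
BᵀPA = [-6.5000 61.0000]
K = S⁻¹·BᵀPA = [-0.0237 0.2220]
A−BK = [0.5946 1.1119; -2.0237 -3.7780]
AᵀP(A−BK) = [1.8462 3.4431; 3.4431 6.4568]
P' = Q + AᵀP(A−BK) = [6.3462 1.1931; 1.1931 8.7068]
tr(P') = 15.0530

15.0530


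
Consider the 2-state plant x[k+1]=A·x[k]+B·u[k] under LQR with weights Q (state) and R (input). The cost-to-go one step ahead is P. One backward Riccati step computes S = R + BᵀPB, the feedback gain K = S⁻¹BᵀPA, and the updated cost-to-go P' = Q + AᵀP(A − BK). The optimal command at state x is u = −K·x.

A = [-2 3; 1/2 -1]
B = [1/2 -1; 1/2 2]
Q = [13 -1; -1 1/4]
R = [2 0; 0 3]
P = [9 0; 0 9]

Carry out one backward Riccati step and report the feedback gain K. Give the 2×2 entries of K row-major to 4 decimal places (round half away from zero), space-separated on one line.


-1.5270 2.1748 0.7057 -1.1414

BᵀP = [4.5000 4.5000; -9.0000 18.0000]
S = R + BᵀPB = [2 0; 0 3] + [4.5000 4.5000; 4.5000 45.0000] = [6.5000 4.5000; 4.5000 48.0000]
BᵀPA = [-6.7500 9.0000; 27.0000 -45.0000]
K = S⁻¹·BᵀPA = [-1.5270 2.1748; 0.7057 -1.1414]
A−BK = [-0.5308 0.7712; -0.1478 0.1954]
AᵀP(A−BK) = [8.8901 -13.0026; -13.0026 19.0643]
P' = Q + AᵀP(A−BK) = [21.8901 -14.0026; -14.0026 19.3143]
tr(P') = 41.2044


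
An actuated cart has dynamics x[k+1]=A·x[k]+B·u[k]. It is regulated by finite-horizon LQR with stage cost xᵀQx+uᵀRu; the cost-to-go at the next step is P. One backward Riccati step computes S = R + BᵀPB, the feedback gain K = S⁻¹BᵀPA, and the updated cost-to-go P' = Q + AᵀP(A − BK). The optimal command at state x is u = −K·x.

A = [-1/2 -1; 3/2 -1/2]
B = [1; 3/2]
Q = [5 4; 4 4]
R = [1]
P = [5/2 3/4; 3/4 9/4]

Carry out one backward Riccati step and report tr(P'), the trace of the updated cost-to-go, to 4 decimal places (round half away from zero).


BᵀP = [3.6250 4.1250]
S = R + BᵀPB = [1] + [9.8125] = [10.8125]
BᵀPA = [4.3750 -5.6875]
K = S⁻¹·BᵀPA = [0.4046 -0.5260]
A−BK = [-0.9046 -0.4740; 0.8931 0.2890]
AᵀP(A−BK) = [2.7923 0.9263; 0.9263 0.8208]
P' = Q + AᵀP(A−BK) = [7.7923 4.9263; 4.9263 4.8208]
tr(P') = 12.6131

12.6131


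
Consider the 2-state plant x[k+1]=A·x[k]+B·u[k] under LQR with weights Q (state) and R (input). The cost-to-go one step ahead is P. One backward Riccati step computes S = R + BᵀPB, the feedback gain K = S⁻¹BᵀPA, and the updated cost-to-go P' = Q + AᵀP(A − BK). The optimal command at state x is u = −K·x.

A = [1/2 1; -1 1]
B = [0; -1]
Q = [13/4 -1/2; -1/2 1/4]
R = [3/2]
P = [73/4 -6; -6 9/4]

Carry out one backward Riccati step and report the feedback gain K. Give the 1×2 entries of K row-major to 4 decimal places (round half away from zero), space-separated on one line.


1.4000 1.0000

BᵀP = [6.0000 -2.2500]
S = R + BᵀPB = [3/2] + [2.2500] = [3.7500]
BᵀPA = [5.2500 3.7500]
K = S⁻¹·BᵀPA = [1.4000 1.0000]
A−BK = [0.5000 1.0000; 0.4000 2.0000]
AᵀP(A−BK) = [5.4625 4.6250; 4.6250 4.7500]
P' = Q + AᵀP(A−BK) = [8.7125 4.1250; 4.1250 5.0000]
tr(P') = 13.7125


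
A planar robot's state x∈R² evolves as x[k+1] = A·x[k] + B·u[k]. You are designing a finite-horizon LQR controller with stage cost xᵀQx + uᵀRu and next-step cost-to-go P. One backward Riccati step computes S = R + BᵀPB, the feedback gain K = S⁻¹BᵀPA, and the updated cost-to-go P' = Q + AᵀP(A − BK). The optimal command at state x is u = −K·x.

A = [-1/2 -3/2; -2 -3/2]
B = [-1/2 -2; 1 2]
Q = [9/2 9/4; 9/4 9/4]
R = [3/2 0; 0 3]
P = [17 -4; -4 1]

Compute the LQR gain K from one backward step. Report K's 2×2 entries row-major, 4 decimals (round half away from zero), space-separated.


BᵀP = [-12.5000 3.0000; -42.0000 10.0000]
S = R + BᵀPB = [3/2 0; 0 3] + [9.2500 31.0000; 31.0000 104.0000] = [10.7500 31.0000; 31.0000 107.0000]
BᵀPA = [0.2500 14.2500; 1.0000 48.0000]
K = S⁻¹·BᵀPA = [-0.0225 0.1942; 0.0159 0.3923]
A−BK = [-0.4795 -0.6182; -2.0092 -2.4789]
AᵀP(A−BK) = [0.2398 0.3091; 0.3091 0.9006]
P' = Q + AᵀP(A−BK) = [4.7398 2.5591; 2.5591 3.1506]
tr(P') = 7.8904

-0.0225 0.1942 0.0159 0.3923


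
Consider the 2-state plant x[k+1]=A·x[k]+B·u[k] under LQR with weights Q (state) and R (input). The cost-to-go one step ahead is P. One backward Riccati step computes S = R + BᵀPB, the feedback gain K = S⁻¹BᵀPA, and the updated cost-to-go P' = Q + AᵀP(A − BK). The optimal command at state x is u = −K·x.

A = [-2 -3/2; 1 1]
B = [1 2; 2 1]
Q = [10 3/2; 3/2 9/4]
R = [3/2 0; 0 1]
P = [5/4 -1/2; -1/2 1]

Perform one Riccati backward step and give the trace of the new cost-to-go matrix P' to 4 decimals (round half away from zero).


17.4826

BᵀP = [0.2500 1.5000; 2.0000 0.0000]
S = R + BᵀPB = [3/2 0; 0 1] + [3.2500 2.0000; 2.0000 4.0000] = [4.7500 2.0000; 2.0000 5.0000]
BᵀPA = [1.0000 1.1250; -4.0000 -3.0000]
K = S⁻¹·BᵀPA = [0.6582 0.5886; -1.0633 -0.8354]
A−BK = [-0.5316 -0.4177; 0.7468 0.6582]
AᵀP(A−BK) = [3.0886 2.5696; 2.5696 2.1440]
P' = Q + AᵀP(A−BK) = [13.0886 4.0696; 4.0696 4.3940]
tr(P') = 17.4826


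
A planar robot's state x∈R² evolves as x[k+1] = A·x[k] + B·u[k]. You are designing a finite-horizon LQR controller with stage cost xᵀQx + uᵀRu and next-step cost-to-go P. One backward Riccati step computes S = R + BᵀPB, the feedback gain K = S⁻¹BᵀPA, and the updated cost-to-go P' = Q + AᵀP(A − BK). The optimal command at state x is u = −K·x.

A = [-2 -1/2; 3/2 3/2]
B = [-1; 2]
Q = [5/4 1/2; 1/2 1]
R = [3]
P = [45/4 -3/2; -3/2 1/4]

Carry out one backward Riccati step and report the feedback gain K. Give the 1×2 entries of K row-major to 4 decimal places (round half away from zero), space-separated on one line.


BᵀP = [-14.2500 2.0000]
S = R + BᵀPB = [3] + [18.2500] = [21.2500]
BᵀPA = [31.5000 10.1250]
K = S⁻¹·BᵀPA = [1.4824 0.4765]
A−BK = [-0.5176 -0.0235; -1.4647 0.5471]
AᵀP(A−BK) = [7.8684 2.4287; 2.4287 0.8007]
P' = Q + AᵀP(A−BK) = [9.1184 2.9287; 2.9287 1.8007]
tr(P') = 10.9191

1.4824 0.4765


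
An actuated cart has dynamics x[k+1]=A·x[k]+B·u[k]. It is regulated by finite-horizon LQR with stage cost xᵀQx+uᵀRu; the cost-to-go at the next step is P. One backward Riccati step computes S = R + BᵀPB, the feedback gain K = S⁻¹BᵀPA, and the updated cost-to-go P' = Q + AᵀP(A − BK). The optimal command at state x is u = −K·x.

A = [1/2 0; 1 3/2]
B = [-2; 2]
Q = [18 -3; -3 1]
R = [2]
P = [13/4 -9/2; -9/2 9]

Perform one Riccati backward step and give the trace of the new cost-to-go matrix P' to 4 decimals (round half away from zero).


21.4497

BᵀP = [-15.5000 27.0000]
S = R + BᵀPB = [2] + [85.0000] = [87.0000]
BᵀPA = [19.2500 40.5000]
K = S⁻¹·BᵀPA = [0.2213 0.4655]
A−BK = [0.9425 0.9310; 0.5575 0.5690]
AᵀP(A−BK) = [1.0532 1.1638; 1.1638 1.3966]
P' = Q + AᵀP(A−BK) = [19.0532 -1.8362; -1.8362 2.3966]
tr(P') = 21.4497


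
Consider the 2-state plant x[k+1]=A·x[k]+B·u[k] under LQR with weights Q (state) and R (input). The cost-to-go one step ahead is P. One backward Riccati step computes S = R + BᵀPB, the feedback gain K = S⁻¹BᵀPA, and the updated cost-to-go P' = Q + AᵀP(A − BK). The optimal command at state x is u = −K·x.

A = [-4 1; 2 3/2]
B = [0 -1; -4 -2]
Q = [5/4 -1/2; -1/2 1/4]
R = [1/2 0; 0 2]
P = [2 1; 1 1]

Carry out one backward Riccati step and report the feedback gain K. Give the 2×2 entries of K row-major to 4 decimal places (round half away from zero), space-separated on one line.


-0.4444 -0.3333 1.2778 -0.3750

BᵀP = [-4.0000 -4.0000; -4.0000 -3.0000]
S = R + BᵀPB = [1/2 0; 0 2] + [16.0000 12.0000; 12.0000 10.0000] = [16.5000 12.0000; 12.0000 12.0000]
BᵀPA = [8.0000 -10.0000; 10.0000 -8.5000]
K = S⁻¹·BᵀPA = [-0.4444 -0.3333; 1.2778 -0.3750]
A−BK = [-2.7222 0.6250; 2.7778 -0.5833]
AᵀP(A−BK) = [10.7778 -2.5833; -2.5833 0.7292]
P' = Q + AᵀP(A−BK) = [12.0278 -3.0833; -3.0833 0.9792]
tr(P') = 13.0069


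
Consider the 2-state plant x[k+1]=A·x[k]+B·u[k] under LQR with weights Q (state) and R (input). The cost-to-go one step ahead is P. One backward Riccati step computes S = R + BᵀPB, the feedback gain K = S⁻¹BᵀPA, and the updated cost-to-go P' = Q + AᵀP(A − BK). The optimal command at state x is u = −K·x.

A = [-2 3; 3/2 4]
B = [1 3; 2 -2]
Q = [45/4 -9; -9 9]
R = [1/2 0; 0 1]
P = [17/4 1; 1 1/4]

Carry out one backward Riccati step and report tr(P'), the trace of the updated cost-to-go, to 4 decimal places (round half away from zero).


22.1196

BᵀP = [6.2500 1.5000; 10.7500 2.5000]
S = R + BᵀPB = [1/2 0; 0 1] + [9.2500 15.7500; 15.7500 27.2500] = [9.7500 15.7500; 15.7500 28.2500]
BᵀPA = [-10.2500 24.7500; -17.7500 42.2500]
K = S⁻¹·BᵀPA = [-0.3653 1.2329; -0.4247 0.8082]
A−BK = [-0.3607 -0.6575; 1.3813 3.1507]
AᵀP(A−BK) = [0.2805 -0.5171; -0.5171 1.5890]
P' = Q + AᵀP(A−BK) = [11.5305 -9.5171; -9.5171 10.5890]
tr(P') = 22.1196


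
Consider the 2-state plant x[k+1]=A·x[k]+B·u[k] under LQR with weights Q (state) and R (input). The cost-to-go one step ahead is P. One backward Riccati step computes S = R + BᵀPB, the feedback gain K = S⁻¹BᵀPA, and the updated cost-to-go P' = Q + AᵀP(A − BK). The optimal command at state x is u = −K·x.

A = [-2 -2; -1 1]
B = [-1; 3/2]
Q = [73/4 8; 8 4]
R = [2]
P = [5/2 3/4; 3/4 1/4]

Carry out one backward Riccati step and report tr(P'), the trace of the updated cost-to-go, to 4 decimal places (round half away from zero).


37.2722

BᵀP = [-1.3750 -0.3750]
S = R + BᵀPB = [2] + [0.8125] = [2.8125]
BᵀPA = [3.1250 2.3750]
K = S⁻¹·BᵀPA = [1.1111 0.8444]
A−BK = [-0.8889 -1.1556; -2.6667 -0.2667]
AᵀP(A−BK) = [9.7778 7.1111; 7.1111 5.2444]
P' = Q + AᵀP(A−BK) = [28.0278 15.1111; 15.1111 9.2444]
tr(P') = 37.2722


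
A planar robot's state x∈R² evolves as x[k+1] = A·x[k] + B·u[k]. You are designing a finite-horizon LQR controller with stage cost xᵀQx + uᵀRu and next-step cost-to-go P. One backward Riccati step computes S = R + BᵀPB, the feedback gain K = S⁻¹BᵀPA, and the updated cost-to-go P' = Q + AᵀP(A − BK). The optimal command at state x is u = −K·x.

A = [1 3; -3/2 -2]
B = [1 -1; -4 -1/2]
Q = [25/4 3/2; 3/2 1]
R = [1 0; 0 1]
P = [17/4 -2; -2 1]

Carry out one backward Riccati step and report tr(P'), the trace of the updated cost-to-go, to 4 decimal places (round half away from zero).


BᵀP = [12.2500 -6.0000; -3.2500 1.5000]
S = R + BᵀPB = [1 0; 0 1] + [36.2500 -9.2500; -9.2500 2.5000] = [37.2500 -9.2500; -9.2500 3.5000]
BᵀPA = [21.2500 48.7500; -5.5000 -12.7500]
K = S⁻¹·BᵀPA = [0.5244 1.1757; -0.1855 -0.5356]
A−BK = [0.2901 1.2887; 0.5049 2.4351]
AᵀP(A−BK) = [0.3361 0.8201; 0.8201 2.1046]
P' = Q + AᵀP(A−BK) = [6.5861 2.3201; 2.3201 3.1046]
tr(P') = 9.6907

9.6907


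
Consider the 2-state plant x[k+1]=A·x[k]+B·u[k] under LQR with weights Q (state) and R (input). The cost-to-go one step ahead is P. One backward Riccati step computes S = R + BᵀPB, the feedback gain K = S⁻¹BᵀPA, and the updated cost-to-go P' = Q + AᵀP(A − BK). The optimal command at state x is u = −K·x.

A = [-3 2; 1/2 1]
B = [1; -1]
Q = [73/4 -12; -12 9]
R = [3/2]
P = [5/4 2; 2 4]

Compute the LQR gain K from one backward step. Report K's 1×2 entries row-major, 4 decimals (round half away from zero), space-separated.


0.4545 -1.2727

BᵀP = [-0.7500 -2.0000]
S = R + BᵀPB = [3/2] + [1.2500] = [2.7500]
BᵀPA = [1.2500 -3.5000]
K = S⁻¹·BᵀPA = [0.4545 -1.2727]
A−BK = [-3.4545 3.2727; 0.9545 -0.2727]
AᵀP(A−BK) = [5.6818 -7.9091; -7.9091 12.5455]
P' = Q + AᵀP(A−BK) = [23.9318 -19.9091; -19.9091 21.5455]
tr(P') = 45.4773


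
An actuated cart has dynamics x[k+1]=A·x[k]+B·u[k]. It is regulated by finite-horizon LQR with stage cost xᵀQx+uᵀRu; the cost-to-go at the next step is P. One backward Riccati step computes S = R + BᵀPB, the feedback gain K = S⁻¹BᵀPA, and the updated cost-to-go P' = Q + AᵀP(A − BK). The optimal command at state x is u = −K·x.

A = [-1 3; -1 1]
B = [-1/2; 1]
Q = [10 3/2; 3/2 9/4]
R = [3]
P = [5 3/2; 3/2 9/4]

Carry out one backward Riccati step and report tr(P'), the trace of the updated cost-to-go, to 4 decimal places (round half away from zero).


78.2500

BᵀP = [-1.0000 1.5000]
S = R + BᵀPB = [3] + [2.0000] = [5.0000]
BᵀPA = [-0.5000 -1.5000]
K = S⁻¹·BᵀPA = [-0.1000 -0.3000]
A−BK = [-1.0500 2.8500; -0.9000 1.3000]
AᵀP(A−BK) = [10.2000 -23.4000; -23.4000 55.8000]
P' = Q + AᵀP(A−BK) = [20.2000 -21.9000; -21.9000 58.0500]
tr(P') = 78.2500


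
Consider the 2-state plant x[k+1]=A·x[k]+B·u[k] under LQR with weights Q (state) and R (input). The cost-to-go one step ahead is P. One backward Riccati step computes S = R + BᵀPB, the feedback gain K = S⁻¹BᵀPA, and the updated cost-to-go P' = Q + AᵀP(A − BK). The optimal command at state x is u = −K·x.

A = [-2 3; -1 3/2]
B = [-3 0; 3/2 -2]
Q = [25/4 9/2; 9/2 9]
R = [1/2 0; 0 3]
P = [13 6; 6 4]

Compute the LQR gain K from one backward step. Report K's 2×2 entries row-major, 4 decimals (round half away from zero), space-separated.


BᵀP = [-30.0000 -12.0000; -12.0000 -8.0000]
S = R + BᵀPB = [1/2 0; 0 3] + [72.0000 24.0000; 24.0000 16.0000] = [72.5000 24.0000; 24.0000 19.0000]
BᵀPA = [72.0000 -108.0000; 32.0000 -48.0000]
K = S⁻¹·BᵀPA = [0.7486 -1.1229; 0.7386 -1.1079]
A−BK = [0.2458 -0.3687; -0.6457 0.9685]
AᵀP(A−BK) = [2.4654 -3.6981; -3.6981 5.5471]
P' = Q + AᵀP(A−BK) = [8.7154 0.8019; 0.8019 14.5471]
tr(P') = 23.2625

0.7486 -1.1229 0.7386 -1.1079


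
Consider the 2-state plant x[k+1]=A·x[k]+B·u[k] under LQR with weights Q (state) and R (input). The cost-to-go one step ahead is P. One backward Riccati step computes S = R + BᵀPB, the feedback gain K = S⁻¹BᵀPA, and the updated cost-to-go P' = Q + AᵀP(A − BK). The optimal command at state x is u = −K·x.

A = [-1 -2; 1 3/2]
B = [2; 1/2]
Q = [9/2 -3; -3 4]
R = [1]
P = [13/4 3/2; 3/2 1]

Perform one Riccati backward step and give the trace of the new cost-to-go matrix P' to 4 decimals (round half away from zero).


10.2246

BᵀP = [7.2500 3.5000]
S = R + BᵀPB = [1] + [16.2500] = [17.2500]
BᵀPA = [-3.7500 -9.2500]
K = S⁻¹·BᵀPA = [-0.2174 -0.5362]
A−BK = [-0.5652 -0.9275; 1.1087 1.7681]
AᵀP(A−BK) = [0.4348 0.7391; 0.7391 1.2899]
P' = Q + AᵀP(A−BK) = [4.9348 -2.2609; -2.2609 5.2899]
tr(P') = 10.2246


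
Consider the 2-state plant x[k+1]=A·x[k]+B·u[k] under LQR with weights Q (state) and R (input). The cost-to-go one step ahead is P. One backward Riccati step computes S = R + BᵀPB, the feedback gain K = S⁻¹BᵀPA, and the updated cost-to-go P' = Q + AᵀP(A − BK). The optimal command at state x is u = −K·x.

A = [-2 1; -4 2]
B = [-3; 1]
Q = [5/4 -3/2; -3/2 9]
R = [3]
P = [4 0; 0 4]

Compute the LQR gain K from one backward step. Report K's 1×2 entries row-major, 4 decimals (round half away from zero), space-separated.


0.1860 -0.0930

BᵀP = [-12.0000 4.0000]
S = R + BᵀPB = [3] + [40.0000] = [43.0000]
BᵀPA = [8.0000 -4.0000]
K = S⁻¹·BᵀPA = [0.1860 -0.0930]
A−BK = [-1.4419 0.7209; -4.1860 2.0930]
AᵀP(A−BK) = [78.5116 -39.2558; -39.2558 19.6279]
P' = Q + AᵀP(A−BK) = [79.7616 -40.7558; -40.7558 28.6279]
tr(P') = 108.3895


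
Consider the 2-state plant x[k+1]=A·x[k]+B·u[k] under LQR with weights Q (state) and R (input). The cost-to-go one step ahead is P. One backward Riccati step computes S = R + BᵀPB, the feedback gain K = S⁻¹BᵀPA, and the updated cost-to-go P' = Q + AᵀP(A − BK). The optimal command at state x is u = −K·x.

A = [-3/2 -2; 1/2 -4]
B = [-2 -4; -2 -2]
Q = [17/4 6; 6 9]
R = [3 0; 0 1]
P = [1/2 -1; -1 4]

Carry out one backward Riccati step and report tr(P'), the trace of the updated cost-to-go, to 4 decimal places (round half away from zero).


BᵀP = [1.0000 -6.0000; 0.0000 -4.0000]
S = R + BᵀPB = [3 0; 0 1] + [10.0000 8.0000; 8.0000 8.0000] = [13.0000 8.0000; 8.0000 9.0000]
BᵀPA = [-4.5000 22.0000; -2.0000 16.0000]
K = S⁻¹·BᵀPA = [-0.4623 1.3208; 0.1887 0.6038]
A−BK = [-1.6698 3.0566; -0.0472 -0.1509]
AᵀP(A−BK) = [1.9222 -4.3491; -4.3491 11.2830]
P' = Q + AᵀP(A−BK) = [6.1722 1.6509; 1.6509 20.2830]
tr(P') = 26.4552

26.4552


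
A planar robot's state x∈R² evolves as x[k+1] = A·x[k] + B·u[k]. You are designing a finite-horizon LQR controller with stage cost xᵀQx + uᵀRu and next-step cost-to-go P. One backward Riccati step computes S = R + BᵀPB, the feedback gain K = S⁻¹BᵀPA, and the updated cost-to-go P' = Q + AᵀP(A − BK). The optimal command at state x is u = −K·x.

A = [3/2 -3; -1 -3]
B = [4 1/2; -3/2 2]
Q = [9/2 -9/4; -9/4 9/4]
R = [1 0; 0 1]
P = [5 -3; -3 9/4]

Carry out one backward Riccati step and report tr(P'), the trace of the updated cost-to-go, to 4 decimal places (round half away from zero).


BᵀP = [24.5000 -15.3750; -3.5000 3.0000]
S = R + BᵀPB = [1 0; 0 1] + [121.0625 -18.5000; -18.5000 4.2500] = [122.0625 -18.5000; -18.5000 5.2500]
BᵀPA = [52.1250 -27.3750; -8.2500 1.5000]
K = S⁻¹·BᵀPA = [0.4054 -0.3884; -0.1430 -1.0829]
A−BK = [-0.0499 -0.9049; -0.1059 -1.4167]
AᵀP(A−BK) = [0.1907 0.0612; 0.0612 2.2419]
P' = Q + AᵀP(A−BK) = [4.6907 -2.1888; -2.1888 4.4919]
tr(P') = 9.1826

9.1826


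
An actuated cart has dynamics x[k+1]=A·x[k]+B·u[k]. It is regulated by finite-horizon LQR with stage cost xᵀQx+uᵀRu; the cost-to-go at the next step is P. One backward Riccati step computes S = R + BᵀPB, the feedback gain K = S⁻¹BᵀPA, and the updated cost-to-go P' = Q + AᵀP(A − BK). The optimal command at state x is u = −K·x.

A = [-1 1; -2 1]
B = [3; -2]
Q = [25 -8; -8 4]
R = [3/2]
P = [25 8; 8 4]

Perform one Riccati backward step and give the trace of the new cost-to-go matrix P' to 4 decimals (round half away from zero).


52.0785

BᵀP = [59.0000 16.0000]
S = R + BᵀPB = [3/2] + [145.0000] = [146.5000]
BᵀPA = [-91.0000 75.0000]
K = S⁻¹·BᵀPA = [-0.6212 0.5119]
A−BK = [0.8635 -0.5358; -3.2423 2.0239]
AᵀP(A−BK) = [16.4744 -10.4130; -10.4130 6.6041]
P' = Q + AᵀP(A−BK) = [41.4744 -18.4130; -18.4130 10.6041]
tr(P') = 52.0785


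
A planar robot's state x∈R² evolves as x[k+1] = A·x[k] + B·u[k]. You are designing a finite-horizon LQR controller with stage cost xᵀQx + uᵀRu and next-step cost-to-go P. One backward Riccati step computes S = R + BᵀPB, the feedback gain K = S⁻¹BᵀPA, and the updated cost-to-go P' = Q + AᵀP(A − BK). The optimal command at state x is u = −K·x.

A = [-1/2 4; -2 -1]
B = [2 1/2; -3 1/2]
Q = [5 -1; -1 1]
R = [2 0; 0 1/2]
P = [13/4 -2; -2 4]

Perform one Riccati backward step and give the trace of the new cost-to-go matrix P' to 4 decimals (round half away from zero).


BᵀP = [12.5000 -16.0000; 0.6250 1.0000]
S = R + BᵀPB = [2 0; 0 1/2] + [73.0000 -1.7500; -1.7500 0.8125] = [75.0000 -1.7500; -1.7500 1.3125]
BᵀPA = [25.7500 66.0000; -2.3125 1.5000]
K = S⁻¹·BᵀPA = [0.3119 0.9358; -1.3460 2.3906]
A−BK = [-0.4509 0.9332; -0.3912 0.6121]
AᵀP(A−BK) = [1.6678 -2.0682; -2.0682 6.6527]
P' = Q + AᵀP(A−BK) = [6.6678 -3.0682; -3.0682 7.6527]
tr(P') = 14.3204

14.3204


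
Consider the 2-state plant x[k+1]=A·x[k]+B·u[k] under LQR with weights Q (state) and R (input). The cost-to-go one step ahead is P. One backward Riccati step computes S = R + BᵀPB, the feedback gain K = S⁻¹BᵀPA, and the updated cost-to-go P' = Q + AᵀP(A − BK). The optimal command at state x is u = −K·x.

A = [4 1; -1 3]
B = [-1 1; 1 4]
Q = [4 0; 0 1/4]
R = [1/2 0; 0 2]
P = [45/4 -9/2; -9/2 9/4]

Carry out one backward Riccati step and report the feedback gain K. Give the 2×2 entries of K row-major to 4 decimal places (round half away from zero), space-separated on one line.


BᵀP = [-15.7500 6.7500; -6.7500 4.5000]
S = R + BᵀPB = [1/2 0; 0 2] + [22.5000 11.2500; 11.2500 11.2500] = [23.0000 11.2500; 11.2500 13.2500]
BᵀPA = [-69.7500 4.5000; -31.5000 6.7500]
K = S⁻¹·BᵀPA = [-3.1978 -0.0915; 0.3378 0.5872]
A−BK = [0.4644 0.3213; 0.8467 0.7429]
AᵀP(A−BK) = [5.8416 0.8602; 0.8602 0.9486]
P' = Q + AᵀP(A−BK) = [9.8416 0.8602; 0.8602 1.1986]
tr(P') = 11.0402

-3.1978 -0.0915 0.3378 0.5872


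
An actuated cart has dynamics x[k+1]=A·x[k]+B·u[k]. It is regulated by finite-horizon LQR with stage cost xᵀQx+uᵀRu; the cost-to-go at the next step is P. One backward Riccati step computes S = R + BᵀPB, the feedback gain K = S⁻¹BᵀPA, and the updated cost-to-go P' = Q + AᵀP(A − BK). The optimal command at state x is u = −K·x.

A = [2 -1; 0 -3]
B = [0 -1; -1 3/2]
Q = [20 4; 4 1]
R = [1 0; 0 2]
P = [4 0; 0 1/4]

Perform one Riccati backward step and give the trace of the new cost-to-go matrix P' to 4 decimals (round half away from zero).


31.3876

BᵀP = [0.0000 -0.2500; -4.0000 0.3750]
S = R + BᵀPB = [1 0; 0 2] + [0.2500 -0.3750; -0.3750 4.5625] = [1.2500 -0.3750; -0.3750 6.5625]
BᵀPA = [0.0000 0.7500; -8.0000 2.8750]
K = S⁻¹·BᵀPA = [-0.3721 0.7442; -1.2403 0.4806]
A−BK = [0.7597 -0.5194; 1.4884 -2.9767]
AᵀP(A−BK) = [6.0775 -4.1550; -4.1550 4.3101]
P' = Q + AᵀP(A−BK) = [26.0775 -0.1550; -0.1550 5.3101]
tr(P') = 31.3876


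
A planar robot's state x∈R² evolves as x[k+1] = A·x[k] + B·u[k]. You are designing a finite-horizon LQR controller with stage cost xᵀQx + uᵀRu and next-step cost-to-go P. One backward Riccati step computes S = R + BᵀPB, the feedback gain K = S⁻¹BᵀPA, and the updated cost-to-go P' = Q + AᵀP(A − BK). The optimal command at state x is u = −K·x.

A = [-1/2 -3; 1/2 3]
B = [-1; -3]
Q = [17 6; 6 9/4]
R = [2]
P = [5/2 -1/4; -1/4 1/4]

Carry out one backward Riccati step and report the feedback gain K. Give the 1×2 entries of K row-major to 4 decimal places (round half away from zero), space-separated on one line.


0.1190 0.7143

BᵀP = [-1.7500 -0.5000]
S = R + BᵀPB = [2] + [3.2500] = [5.2500]
BᵀPA = [0.6250 3.7500]
K = S⁻¹·BᵀPA = [0.1190 0.7143]
A−BK = [-0.3810 -2.2857; 0.8571 5.1429]
AᵀP(A−BK) = [0.7381 4.4286; 4.4286 26.5714]
P' = Q + AᵀP(A−BK) = [17.7381 10.4286; 10.4286 28.8214]
tr(P') = 46.5595


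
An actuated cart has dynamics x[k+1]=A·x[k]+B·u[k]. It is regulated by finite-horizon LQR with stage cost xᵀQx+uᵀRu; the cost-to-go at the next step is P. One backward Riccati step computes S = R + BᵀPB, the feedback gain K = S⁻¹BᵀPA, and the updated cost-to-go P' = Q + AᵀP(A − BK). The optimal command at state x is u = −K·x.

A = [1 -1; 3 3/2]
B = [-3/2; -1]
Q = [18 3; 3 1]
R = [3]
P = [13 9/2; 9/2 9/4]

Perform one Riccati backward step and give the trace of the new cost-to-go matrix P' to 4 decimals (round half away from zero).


BᵀP = [-24.0000 -9.0000]
S = R + BᵀPB = [3] + [45.0000] = [48.0000]
BᵀPA = [-51.0000 10.5000]
K = S⁻¹·BᵀPA = [-1.0625 0.2188]
A−BK = [-0.5938 -0.6719; 1.9375 1.7188]
AᵀP(A−BK) = [6.0625 1.5313; 1.5313 2.2656]
P' = Q + AᵀP(A−BK) = [24.0625 4.5313; 4.5313 3.2656]
tr(P') = 27.3281

27.3281


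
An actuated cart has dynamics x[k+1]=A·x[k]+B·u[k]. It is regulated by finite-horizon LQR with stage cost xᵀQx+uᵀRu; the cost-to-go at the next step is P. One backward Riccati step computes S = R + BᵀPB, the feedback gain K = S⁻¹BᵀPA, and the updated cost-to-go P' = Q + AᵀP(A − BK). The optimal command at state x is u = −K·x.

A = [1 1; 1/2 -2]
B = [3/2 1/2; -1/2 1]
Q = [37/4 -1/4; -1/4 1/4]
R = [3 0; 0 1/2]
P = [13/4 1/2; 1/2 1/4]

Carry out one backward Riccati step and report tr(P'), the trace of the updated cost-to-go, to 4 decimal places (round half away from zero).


BᵀP = [4.6250 0.6250; 2.1250 0.5000]
S = R + BᵀPB = [3 0; 0 1/2] + [6.6250 2.9375; 2.9375 1.5625] = [9.6250 2.9375; 2.9375 2.0625]
BᵀPA = [4.9375 3.3750; 2.3750 1.1250]
K = S⁻¹·BᵀPA = [0.2858 0.3258; 0.7445 0.0814]
A−BK = [0.1991 0.4706; -0.1016 -1.9186]
AᵀP(A−BK) = [0.6333 0.4480; 0.4480 1.0588]
P' = Q + AᵀP(A−BK) = [9.8833 0.1980; 0.1980 1.3088]
tr(P') = 11.1921

11.1921


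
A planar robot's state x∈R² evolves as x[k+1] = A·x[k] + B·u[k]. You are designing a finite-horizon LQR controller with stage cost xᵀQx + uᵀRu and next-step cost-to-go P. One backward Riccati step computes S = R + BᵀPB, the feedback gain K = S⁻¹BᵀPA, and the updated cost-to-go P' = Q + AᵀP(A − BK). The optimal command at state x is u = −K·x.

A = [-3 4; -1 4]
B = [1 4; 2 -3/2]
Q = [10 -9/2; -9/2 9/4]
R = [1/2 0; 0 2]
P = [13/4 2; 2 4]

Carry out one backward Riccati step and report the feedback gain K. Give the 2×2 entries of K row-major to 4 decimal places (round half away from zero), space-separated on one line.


-0.8917 2.2781 -0.5004 0.4130

BᵀP = [7.2500 10.0000; 10.0000 2.0000]
S = R + BᵀPB = [1/2 0; 0 2] + [27.2500 14.0000; 14.0000 37.0000] = [27.7500 14.0000; 14.0000 39.0000]
BᵀPA = [-31.7500 69.0000; -32.0000 48.0000]
K = S⁻¹·BᵀPA = [-0.8917 2.2781; -0.5004 0.4130]
A−BK = [-0.1066 0.0700; 0.0327 0.0632]
AᵀP(A−BK) = [0.9257 -1.4539; -1.4539 2.9856]
P' = Q + AᵀP(A−BK) = [10.9257 -5.9539; -5.9539 5.2356]
tr(P') = 16.1613


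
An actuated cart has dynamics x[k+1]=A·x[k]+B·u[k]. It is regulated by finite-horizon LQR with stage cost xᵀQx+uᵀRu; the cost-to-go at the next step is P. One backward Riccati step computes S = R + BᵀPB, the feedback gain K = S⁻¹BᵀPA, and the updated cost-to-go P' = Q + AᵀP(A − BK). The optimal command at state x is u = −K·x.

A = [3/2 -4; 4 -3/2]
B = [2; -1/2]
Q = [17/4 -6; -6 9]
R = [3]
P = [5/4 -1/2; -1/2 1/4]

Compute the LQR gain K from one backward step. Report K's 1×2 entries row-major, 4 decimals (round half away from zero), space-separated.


-0.0414 -1.0276

BᵀP = [2.7500 -1.1250]
S = R + BᵀPB = [3] + [6.0625] = [9.0625]
BᵀPA = [-0.3750 -9.3125]
K = S⁻¹·BᵀPA = [-0.0414 -1.0276]
A−BK = [1.5828 -1.9448; 3.9793 -2.0138]
AᵀP(A−BK) = [0.7970 -0.2603; -0.2603 4.9931]
P' = Q + AᵀP(A−BK) = [5.0470 -6.2603; -6.2603 13.9931]
tr(P') = 19.0401


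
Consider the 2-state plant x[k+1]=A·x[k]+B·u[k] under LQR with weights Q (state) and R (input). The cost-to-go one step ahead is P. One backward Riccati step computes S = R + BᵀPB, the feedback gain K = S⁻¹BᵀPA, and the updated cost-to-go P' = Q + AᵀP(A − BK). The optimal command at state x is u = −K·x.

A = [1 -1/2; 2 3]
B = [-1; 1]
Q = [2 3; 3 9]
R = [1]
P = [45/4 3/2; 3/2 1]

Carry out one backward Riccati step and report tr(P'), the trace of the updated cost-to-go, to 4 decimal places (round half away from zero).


BᵀP = [-9.7500 -0.5000]
S = R + BᵀPB = [1] + [9.2500] = [10.2500]
BᵀPA = [-10.7500 3.3750]
K = S⁻¹·BᵀPA = [-1.0488 0.3293]
A−BK = [-0.0488 -0.1707; 3.0488 2.6707]
AᵀP(A−BK) = [9.9756 6.9146; 6.9146 6.2012]
P' = Q + AᵀP(A−BK) = [11.9756 9.9146; 9.9146 15.2012]
tr(P') = 27.1768

27.1768


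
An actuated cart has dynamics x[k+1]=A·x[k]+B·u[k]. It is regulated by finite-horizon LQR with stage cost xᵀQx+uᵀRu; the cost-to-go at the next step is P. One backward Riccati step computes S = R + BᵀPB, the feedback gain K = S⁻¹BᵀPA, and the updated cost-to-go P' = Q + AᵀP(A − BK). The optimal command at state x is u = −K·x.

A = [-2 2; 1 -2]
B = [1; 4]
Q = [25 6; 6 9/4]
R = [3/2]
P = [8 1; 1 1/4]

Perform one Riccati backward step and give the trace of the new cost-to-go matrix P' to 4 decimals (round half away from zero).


39.3837

BᵀP = [12.0000 2.0000]
S = R + BᵀPB = [3/2] + [20.0000] = [21.5000]
BᵀPA = [-22.0000 20.0000]
K = S⁻¹·BᵀPA = [-1.0233 0.9302]
A−BK = [-0.9767 1.0698; 5.0930 -5.7209]
AᵀP(A−BK) = [5.7384 -6.0349; -6.0349 6.3953]
P' = Q + AᵀP(A−BK) = [30.7384 -0.0349; -0.0349 8.6453]
tr(P') = 39.3837


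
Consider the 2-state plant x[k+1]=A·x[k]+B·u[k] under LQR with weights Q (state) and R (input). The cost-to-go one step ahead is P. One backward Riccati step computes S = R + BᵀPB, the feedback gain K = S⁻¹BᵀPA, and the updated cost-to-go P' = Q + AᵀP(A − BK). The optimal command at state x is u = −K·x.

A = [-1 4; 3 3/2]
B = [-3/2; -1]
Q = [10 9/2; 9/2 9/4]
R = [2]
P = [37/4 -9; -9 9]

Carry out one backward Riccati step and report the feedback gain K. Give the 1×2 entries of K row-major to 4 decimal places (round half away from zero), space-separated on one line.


3.8182 -2.6494

BᵀP = [-4.8750 4.5000]
S = R + BᵀPB = [2] + [2.8125] = [4.8125]
BᵀPA = [18.3750 -12.7500]
K = S⁻¹·BᵀPA = [3.8182 -2.6494]
A−BK = [4.7273 0.0260; 6.8182 -1.1494]
AᵀP(A−BK) = [74.0909 -42.3182; -42.3182 26.4708]
P' = Q + AᵀP(A−BK) = [84.0909 -37.8182; -37.8182 28.7208]
tr(P') = 112.8117


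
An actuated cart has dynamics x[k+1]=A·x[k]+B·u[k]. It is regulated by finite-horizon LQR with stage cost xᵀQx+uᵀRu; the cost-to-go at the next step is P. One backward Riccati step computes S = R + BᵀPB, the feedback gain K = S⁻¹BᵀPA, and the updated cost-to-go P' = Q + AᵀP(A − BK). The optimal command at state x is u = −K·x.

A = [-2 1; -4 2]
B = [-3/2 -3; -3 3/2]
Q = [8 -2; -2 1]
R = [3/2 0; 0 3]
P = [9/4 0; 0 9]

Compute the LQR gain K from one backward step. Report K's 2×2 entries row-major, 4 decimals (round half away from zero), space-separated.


BᵀP = [-3.3750 -27.0000; -6.7500 13.5000]
S = R + BᵀPB = [3/2 0; 0 3] + [86.0625 -30.3750; -30.3750 40.5000] = [87.5625 -30.3750; -30.3750 43.5000]
BᵀPA = [114.7500 -57.3750; -40.5000 20.2500]
K = S⁻¹·BᵀPA = [1.3032 -0.6516; -0.0210 0.0105]
A−BK = [-0.1084 0.0542; -0.0589 0.0294]
AᵀP(A−BK) = [2.6064 -1.3032; -1.3032 0.6516]
P' = Q + AᵀP(A−BK) = [10.6064 -3.3032; -3.3032 1.6516]
tr(P') = 12.2580

1.3032 -0.6516 -0.0210 0.0105


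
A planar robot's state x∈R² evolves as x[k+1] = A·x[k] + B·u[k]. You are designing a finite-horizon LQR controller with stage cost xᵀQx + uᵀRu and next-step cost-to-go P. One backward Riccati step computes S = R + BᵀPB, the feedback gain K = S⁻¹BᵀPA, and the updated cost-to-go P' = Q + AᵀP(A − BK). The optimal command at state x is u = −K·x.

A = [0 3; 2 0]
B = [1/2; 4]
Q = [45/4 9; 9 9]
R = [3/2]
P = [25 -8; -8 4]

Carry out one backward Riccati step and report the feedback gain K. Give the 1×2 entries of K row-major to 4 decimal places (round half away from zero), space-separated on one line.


0.6038 -1.4717

BᵀP = [-19.5000 12.0000]
S = R + BᵀPB = [3/2] + [38.2500] = [39.7500]
BᵀPA = [24.0000 -58.5000]
K = S⁻¹·BᵀPA = [0.6038 -1.4717]
A−BK = [-0.3019 3.7358; -0.4151 5.8868]
AᵀP(A−BK) = [1.5094 -12.6792; -12.6792 138.9057]
P' = Q + AᵀP(A−BK) = [12.7594 -3.6792; -3.6792 147.9057]
tr(P') = 160.6651


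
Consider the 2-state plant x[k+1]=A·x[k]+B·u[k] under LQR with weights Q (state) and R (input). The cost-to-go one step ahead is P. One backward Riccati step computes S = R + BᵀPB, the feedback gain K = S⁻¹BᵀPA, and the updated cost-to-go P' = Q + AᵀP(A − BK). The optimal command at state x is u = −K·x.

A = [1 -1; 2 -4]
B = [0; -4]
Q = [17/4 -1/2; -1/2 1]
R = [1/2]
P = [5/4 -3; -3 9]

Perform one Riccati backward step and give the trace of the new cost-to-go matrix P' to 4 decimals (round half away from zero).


6.2552

BᵀP = [12.0000 -36.0000]
S = R + BᵀPB = [1/2] + [144.0000] = [144.5000]
BᵀPA = [-60.0000 132.0000]
K = S⁻¹·BᵀPA = [-0.4152 0.9135]
A−BK = [1.0000 -1.0000; 0.3391 -0.3460]
AᵀP(A−BK) = [0.3365 -0.4403; -0.4403 0.6687]
P' = Q + AᵀP(A−BK) = [4.5865 -0.9403; -0.9403 1.6687]
tr(P') = 6.2552


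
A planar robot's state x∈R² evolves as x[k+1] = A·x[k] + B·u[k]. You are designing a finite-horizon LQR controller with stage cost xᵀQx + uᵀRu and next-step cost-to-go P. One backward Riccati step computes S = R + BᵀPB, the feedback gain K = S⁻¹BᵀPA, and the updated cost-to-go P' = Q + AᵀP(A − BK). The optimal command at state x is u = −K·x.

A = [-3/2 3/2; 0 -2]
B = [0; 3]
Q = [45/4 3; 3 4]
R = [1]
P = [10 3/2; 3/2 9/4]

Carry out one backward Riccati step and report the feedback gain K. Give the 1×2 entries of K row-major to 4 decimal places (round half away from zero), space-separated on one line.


-0.3176 -0.3176

BᵀP = [4.5000 6.7500]
S = R + BᵀPB = [1] + [20.2500] = [21.2500]
BᵀPA = [-6.7500 -6.7500]
K = S⁻¹·BᵀPA = [-0.3176 -0.3176]
A−BK = [-1.5000 1.5000; 0.9529 -1.0471]
AᵀP(A−BK) = [20.3559 -20.1441; -20.1441 20.3559]
P' = Q + AᵀP(A−BK) = [31.6059 -17.1441; -17.1441 24.3559]
tr(P') = 55.9618


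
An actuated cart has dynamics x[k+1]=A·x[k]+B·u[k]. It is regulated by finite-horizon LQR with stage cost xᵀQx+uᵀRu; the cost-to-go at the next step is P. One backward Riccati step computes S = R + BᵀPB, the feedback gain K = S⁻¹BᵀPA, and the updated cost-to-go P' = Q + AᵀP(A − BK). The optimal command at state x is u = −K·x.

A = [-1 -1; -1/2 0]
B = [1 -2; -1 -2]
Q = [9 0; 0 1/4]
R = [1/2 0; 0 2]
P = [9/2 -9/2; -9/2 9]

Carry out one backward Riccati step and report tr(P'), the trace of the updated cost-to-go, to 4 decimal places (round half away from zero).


9.7487

BᵀP = [9.0000 -13.5000; 0.0000 -9.0000]
S = R + BᵀPB = [1/2 0; 0 2] + [22.5000 9.0000; 9.0000 18.0000] = [23.0000 9.0000; 9.0000 20.0000]
BᵀPA = [-2.2500 -9.0000; 4.5000 0.0000]
K = S⁻¹·BᵀPA = [-0.2256 -0.4749; 0.3265 0.2137]
A−BK = [-0.1214 -0.0976; -0.0726 -0.0475]
AᵀP(A−BK) = [0.2731 0.2197; 0.2197 0.2256]
P' = Q + AᵀP(A−BK) = [9.2731 0.2197; 0.2197 0.4756]
tr(P') = 9.7487


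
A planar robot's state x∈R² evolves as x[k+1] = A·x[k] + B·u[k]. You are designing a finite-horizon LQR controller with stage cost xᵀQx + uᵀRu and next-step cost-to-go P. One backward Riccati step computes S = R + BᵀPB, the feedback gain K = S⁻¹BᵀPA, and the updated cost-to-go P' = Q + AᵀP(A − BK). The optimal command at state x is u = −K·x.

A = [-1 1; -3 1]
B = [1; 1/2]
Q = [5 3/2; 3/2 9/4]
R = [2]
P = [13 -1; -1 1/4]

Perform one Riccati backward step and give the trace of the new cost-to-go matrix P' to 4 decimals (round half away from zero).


11.2056

BᵀP = [12.5000 -0.8750]
S = R + BᵀPB = [2] + [12.0625] = [14.0625]
BᵀPA = [-9.8750 11.6250]
K = S⁻¹·BᵀPA = [-0.7022 0.8267]
A−BK = [-0.2978 0.1733; -2.6489 0.5867]
AᵀP(A−BK) = [2.3156 -1.5867; -1.5867 1.6400]
P' = Q + AᵀP(A−BK) = [7.3156 -0.0867; -0.0867 3.8900]
tr(P') = 11.2056


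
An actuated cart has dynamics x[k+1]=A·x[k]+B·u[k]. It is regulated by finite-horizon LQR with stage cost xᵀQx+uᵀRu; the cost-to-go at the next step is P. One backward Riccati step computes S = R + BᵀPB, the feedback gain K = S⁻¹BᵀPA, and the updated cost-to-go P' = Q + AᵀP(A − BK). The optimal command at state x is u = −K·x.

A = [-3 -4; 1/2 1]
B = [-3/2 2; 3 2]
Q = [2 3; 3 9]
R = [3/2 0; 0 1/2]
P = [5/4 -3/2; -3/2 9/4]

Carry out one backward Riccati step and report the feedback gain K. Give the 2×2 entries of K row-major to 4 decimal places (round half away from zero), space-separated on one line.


0.6990 1.0042 -0.5680 -0.7087

BᵀP = [-6.3750 9.0000; -0.5000 1.5000]
S = R + BᵀPB = [3/2 0; 0 1/2] + [36.5625 5.2500; 5.2500 2.0000] = [38.0625 5.2500; 5.2500 2.5000]
BᵀPA = [23.6250 34.5000; 2.2500 3.5000]
K = S⁻¹·BᵀPA = [0.6990 1.0042; -0.5680 -0.7087]
A−BK = [-0.8155 -1.0763; -0.4612 -0.5950]
AᵀP(A−BK) = [1.0758 1.4964; 1.4964 2.0870]
P' = Q + AᵀP(A−BK) = [3.0758 4.4964; 4.4964 11.0870]
tr(P') = 14.1629


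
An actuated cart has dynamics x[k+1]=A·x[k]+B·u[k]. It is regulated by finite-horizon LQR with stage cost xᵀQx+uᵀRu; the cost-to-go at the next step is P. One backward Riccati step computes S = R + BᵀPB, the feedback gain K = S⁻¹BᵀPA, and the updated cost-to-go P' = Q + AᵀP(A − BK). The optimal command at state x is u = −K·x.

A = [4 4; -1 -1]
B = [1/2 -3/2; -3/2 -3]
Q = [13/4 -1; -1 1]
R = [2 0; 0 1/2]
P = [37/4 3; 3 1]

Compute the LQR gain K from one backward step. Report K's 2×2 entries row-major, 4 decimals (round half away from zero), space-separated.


BᵀP = [0.1250 0.0000; -22.8750 -7.5000]
S = R + BᵀPB = [2 0; 0 1/2] + [0.0625 -0.1875; -0.1875 56.8125] = [2.0625 -0.1875; -0.1875 57.3125]
BᵀPA = [0.5000 0.5000; -84.0000 -84.0000]
K = S⁻¹·BᵀPA = [0.1092 0.1092; -1.4653 -1.4653]
A−BK = [1.7475 1.7475; -5.2321 -5.2321]
AᵀP(A−BK) = [1.8609 1.8609; 1.8609 1.8609]
P' = Q + AᵀP(A−BK) = [5.1109 0.8609; 0.8609 2.8609]
tr(P') = 7.9718

0.1092 0.1092 -1.4653 -1.4653


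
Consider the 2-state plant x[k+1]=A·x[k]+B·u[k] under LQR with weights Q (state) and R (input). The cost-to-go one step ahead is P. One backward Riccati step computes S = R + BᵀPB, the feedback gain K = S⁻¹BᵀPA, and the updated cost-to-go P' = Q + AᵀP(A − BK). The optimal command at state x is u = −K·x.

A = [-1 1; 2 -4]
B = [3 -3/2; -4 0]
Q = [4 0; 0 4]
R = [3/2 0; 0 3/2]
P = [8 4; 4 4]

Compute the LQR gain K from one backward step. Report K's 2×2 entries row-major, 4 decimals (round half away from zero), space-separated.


BᵀP = [8.0000 -4.0000; -12.0000 -6.0000]
S = R + BᵀPB = [3/2 0; 0 3/2] + [40.0000 -12.0000; -12.0000 18.0000] = [41.5000 -12.0000; -12.0000 19.5000]
BᵀPA = [-16.0000 24.0000; 0.0000 12.0000]
K = S⁻¹·BᵀPA = [-0.4690 0.9200; -0.2886 1.1815]
A−BK = [-0.0259 0.0124; 0.1240 -0.3202]
AᵀP(A−BK) = [0.4961 -1.2807; -1.2807 3.7430]
P' = Q + AᵀP(A−BK) = [4.4961 -1.2807; -1.2807 7.7430]
tr(P') = 12.2390

-0.4690 0.9200 -0.2886 1.1815


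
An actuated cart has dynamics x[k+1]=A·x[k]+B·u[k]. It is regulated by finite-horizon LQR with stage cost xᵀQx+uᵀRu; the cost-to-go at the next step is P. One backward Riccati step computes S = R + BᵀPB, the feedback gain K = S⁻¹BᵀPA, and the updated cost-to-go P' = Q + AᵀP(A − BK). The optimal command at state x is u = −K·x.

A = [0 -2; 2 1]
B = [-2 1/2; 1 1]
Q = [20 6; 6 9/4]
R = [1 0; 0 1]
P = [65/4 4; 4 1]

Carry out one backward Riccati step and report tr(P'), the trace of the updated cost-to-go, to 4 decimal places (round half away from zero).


BᵀP = [-28.5000 -7.0000; 12.1250 3.0000]
S = R + BᵀPB = [1 0; 0 1] + [50.0000 -21.2500; -21.2500 9.0625] = [51.0000 -21.2500; -21.2500 10.0625]
BᵀPA = [-14.0000 50.0000; 6.0000 -21.2500]
K = S⁻¹·BᵀPA = [-0.2170 0.8367; 0.1379 -0.3448]
A−BK = [-0.5030 -0.1542; 2.0791 0.5081]
AᵀP(A−BK) = [0.1339 -0.2170; -0.2170 0.8367]
P' = Q + AᵀP(A−BK) = [20.1339 5.7830; 5.7830 3.0867]
tr(P') = 23.2206

23.2206


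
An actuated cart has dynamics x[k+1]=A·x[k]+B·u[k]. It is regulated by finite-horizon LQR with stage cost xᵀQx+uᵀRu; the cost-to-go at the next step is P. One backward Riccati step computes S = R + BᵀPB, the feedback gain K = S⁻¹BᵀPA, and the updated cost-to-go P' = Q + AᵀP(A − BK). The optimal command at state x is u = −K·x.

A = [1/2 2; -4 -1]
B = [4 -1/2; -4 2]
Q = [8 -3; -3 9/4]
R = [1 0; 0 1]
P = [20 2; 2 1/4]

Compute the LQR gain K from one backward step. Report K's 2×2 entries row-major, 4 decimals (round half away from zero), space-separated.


BᵀP = [72.0000 7.0000; -6.0000 -0.5000]
S = R + BᵀPB = [1 0; 0 1] + [260.0000 -22.0000; -22.0000 2.0000] = [261.0000 -22.0000; -22.0000 3.0000]
BᵀPA = [8.0000 137.0000; -1.0000 -11.5000]
K = S⁻¹·BᵀPA = [0.0067 0.5284; -0.2843 0.0418]
A−BK = [0.3311 -0.0928; -3.4047 1.0301]
AᵀP(A−BK) = [0.6622 -0.1856; -0.1856 0.3361]
P' = Q + AᵀP(A−BK) = [8.6622 -3.1856; -3.1856 2.5861]
tr(P') = 11.2483

0.0067 0.5284 -0.2843 0.0418
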